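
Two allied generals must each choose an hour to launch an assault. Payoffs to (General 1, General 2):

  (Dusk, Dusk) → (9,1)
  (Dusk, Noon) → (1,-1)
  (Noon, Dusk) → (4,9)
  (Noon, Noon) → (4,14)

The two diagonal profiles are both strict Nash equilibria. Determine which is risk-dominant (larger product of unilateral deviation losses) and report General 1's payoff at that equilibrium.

4

At both Dusk: General 1 loses 9 − 4 = 5 by deviating; General 2 loses 1 − (-1) = 2. Product = 5·2 = 10.
At both Noon: General 1 loses 4 − 1 = 3 by deviating; General 2 loses 14 − 9 = 5. Product = 3·5 = 15.
15 > 10, so both Noon is risk-dominant. General 1's payoff there is 4.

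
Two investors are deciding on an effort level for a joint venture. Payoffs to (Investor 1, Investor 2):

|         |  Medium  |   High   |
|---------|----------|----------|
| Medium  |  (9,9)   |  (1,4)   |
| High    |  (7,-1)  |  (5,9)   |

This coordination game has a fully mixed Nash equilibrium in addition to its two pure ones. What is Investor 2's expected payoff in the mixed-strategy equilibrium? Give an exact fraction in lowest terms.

Investor 1 mixes with probability p on Medium, chosen so Investor 2 is indifferent: 9p + (-1)(1−p) = 4p + 9(1−p) gives p = 2/3.
Investor 2's expected payoff is 9·2/3 + (-1)·1/3 = 17/3.

17/3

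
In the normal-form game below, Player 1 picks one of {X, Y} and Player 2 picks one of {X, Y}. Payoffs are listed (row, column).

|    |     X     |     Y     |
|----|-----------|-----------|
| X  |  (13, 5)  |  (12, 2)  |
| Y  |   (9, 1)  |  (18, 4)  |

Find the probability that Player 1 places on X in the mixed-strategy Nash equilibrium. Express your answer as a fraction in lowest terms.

1/2

Player 1's mix p on X must make Player 2 indifferent between X and Y.
Player 2's payoff from X: 5p + 1(1−p). From Y: 2p + 4(1−p).
Set equal: 3p = 3(1−p) → p = 3/6 = 1/2.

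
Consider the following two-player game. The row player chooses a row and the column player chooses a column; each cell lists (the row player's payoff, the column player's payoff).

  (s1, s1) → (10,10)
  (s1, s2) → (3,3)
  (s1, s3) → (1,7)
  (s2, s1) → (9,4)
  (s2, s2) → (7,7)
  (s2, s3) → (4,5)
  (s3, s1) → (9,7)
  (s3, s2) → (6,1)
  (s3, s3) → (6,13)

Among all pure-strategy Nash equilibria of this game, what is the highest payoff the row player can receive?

Both s1 is a pure NE (the row player: 10 ≥ 9; the column player: 10 ≥ 7). The row player gets 10.
Both s2 is a pure NE (the row player: 7 ≥ 6; the column player: 7 ≥ 5). The row player gets 7.
Both s3 is a pure NE (the row player: 6 ≥ 4; the column player: 13 ≥ 7). The row player gets 6.
Every other cell has a profitable deviation for at least one player. Highest of {10, 7, 6} is 10.

10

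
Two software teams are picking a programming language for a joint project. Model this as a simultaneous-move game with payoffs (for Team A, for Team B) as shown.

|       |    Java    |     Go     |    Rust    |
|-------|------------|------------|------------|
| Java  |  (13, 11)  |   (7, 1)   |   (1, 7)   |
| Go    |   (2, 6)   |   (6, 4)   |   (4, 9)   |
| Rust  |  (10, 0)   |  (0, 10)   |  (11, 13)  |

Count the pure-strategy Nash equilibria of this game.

Both Java: Team A gets 13 (best alternative 10); Team B gets 11 (best alternative 7). Neither deviates — NE.
Both Rust: Team A gets 11 (best alternative 4); Team B gets 13 (best alternative 10). Neither deviates — NE.
Both Go is not a NE: Team A would switch to Java (7 > 6).
No other cell survives both best-response checks, so there are 2 pure NE.

2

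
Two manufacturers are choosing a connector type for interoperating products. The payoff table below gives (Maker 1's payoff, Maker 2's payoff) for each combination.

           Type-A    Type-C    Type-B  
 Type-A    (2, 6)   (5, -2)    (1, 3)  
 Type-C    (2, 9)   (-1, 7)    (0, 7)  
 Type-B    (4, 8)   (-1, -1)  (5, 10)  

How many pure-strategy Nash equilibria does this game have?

Both Type-B: Maker 1 gets 5 (best alternative 1); Maker 2 gets 10 (best alternative 8). Neither deviates — NE.
Both Type-C is not a NE: Maker 1 would switch to Type-A (5 > -1).
No other cell survives both best-response checks, so there is 1 pure NE.

1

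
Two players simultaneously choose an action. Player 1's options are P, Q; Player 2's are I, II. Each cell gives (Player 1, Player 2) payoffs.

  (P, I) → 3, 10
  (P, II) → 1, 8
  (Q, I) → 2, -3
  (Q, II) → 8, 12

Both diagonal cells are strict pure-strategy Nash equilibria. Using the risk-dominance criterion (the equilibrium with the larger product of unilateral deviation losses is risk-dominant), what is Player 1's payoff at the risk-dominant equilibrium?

At (P, I): Player 1 loses 3 − 2 = 1 by deviating; Player 2 loses 10 − 8 = 2. Product = 1·2 = 2.
At (Q, II): Player 1 loses 8 − 1 = 7 by deviating; Player 2 loses 12 − (-3) = 15. Product = 7·15 = 105.
105 > 2, so (Q, II) is risk-dominant. Player 1's payoff there is 8.

8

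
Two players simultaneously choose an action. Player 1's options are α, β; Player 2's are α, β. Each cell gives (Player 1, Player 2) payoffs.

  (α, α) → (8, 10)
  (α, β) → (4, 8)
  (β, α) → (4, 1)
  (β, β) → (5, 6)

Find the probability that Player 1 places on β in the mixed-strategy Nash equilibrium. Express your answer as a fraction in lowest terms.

Player 1's mix p on α must make Player 2 indifferent between α and β.
Player 2's payoff from α: 10p + 1(1−p). From β: 8p + 6(1−p).
Set equal: 2p = 5(1−p) → p = 5/7.
Probability on β is 1 − 5/7 = 2/7.

2/7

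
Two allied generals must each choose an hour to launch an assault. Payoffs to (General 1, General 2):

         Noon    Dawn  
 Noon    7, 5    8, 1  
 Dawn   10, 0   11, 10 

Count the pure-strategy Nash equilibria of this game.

Both Dawn: General 1 gets 11 (best alternative 8); General 2 gets 10 (best alternative 0). Neither deviates — NE.
Both Noon is not a NE: General 1 would switch to Dawn (10 > 7).
No other cell survives both best-response checks, so there is 1 pure NE.

1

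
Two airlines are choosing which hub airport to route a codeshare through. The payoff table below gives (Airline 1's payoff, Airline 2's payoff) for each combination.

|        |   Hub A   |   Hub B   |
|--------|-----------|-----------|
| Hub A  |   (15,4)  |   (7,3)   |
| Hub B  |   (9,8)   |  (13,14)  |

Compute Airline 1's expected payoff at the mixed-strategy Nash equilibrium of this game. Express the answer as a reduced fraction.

11

Airline 2 mixes with probability q on Hub A, chosen so Airline 1 is indifferent: 15q + 7(1−q) = 9q + 13(1−q) gives q = 1/2.
Airline 1's expected payoff (from either row, since indifferent) is 15·1/2 + 7·1/2 = 11.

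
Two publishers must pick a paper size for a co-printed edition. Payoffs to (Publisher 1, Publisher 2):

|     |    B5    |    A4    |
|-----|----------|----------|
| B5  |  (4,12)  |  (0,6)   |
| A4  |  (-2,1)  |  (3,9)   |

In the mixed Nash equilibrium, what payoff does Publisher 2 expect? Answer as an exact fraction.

Publisher 1 mixes with probability p on B5, chosen so Publisher 2 is indifferent: 12p + 1(1−p) = 6p + 9(1−p) gives p = 4/7.
Publisher 2's expected payoff is 12·4/7 + 1·3/7 = 51/7.

51/7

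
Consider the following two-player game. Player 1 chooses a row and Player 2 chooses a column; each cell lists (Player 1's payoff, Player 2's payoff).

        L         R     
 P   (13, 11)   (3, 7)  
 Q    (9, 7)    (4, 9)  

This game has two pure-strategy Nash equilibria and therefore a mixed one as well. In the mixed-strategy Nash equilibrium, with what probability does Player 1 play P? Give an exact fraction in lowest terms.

1/3

Player 1's mix p on P must make Player 2 indifferent between L and R.
Player 2's payoff from L: 11p + 7(1−p). From R: 7p + 9(1−p).
Set equal: 4p = 2(1−p) → p = 2/6 = 1/3.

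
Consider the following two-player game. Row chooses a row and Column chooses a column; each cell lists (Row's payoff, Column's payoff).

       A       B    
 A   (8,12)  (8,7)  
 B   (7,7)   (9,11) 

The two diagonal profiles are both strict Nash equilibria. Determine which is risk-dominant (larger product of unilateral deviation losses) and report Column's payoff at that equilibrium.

12

At both A: Row loses 8 − 7 = 1 by deviating; Column loses 12 − 7 = 5. Product = 1·5 = 5.
At both B: Row loses 9 − 8 = 1 by deviating; Column loses 11 − 7 = 4. Product = 1·4 = 4.
5 > 4, so both A is risk-dominant. Column's payoff there is 12.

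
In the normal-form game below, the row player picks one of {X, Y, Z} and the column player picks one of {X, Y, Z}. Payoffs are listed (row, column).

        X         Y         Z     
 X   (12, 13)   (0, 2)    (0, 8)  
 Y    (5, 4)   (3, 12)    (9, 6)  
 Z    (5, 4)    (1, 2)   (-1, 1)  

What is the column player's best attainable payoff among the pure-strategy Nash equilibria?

Both X is a pure NE (the row player: 12 ≥ 5; the column player: 13 ≥ 8). The column player gets 13.
Both Y is a pure NE (the row player: 3 ≥ 1; the column player: 12 ≥ 6). The column player gets 12.
Every other cell has a profitable deviation for at least one player. Highest of {13, 12} is 13.

13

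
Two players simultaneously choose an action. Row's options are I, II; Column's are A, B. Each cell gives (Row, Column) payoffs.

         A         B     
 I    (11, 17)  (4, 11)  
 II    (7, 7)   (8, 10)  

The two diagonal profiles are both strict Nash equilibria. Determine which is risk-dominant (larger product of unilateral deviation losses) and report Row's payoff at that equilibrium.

At (I, A): Row loses 11 − 7 = 4 by deviating; Column loses 17 − 11 = 6. Product = 4·6 = 24.
At (II, B): Row loses 8 − 4 = 4 by deviating; Column loses 10 − 7 = 3. Product = 4·3 = 12.
24 > 12, so (I, A) is risk-dominant. Row's payoff there is 11.

11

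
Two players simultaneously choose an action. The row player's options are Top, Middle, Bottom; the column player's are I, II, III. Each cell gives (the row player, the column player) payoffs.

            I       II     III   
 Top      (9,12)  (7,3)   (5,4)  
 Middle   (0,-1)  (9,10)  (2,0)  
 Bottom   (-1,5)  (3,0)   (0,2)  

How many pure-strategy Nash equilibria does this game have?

2

(Top, I): the row player gets 9 (best alternative 0); the column player gets 12 (best alternative 4). Neither deviates — NE.
(Middle, II): the row player gets 9 (best alternative 7); the column player gets 10 (best alternative 0). Neither deviates — NE.
(Bottom, III) is not a NE: the row player would switch to Top (5 > 0).
No other cell survives both best-response checks, so there are 2 pure NE.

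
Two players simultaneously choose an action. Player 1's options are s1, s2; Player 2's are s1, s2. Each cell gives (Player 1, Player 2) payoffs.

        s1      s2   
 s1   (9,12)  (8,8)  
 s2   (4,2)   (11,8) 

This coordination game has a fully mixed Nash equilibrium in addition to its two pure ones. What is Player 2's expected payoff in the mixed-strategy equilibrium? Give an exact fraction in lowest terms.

8

Player 1 mixes with probability p on s1, chosen so Player 2 is indifferent: 12p + 2(1−p) = 8p + 8(1−p) gives p = 3/5.
Player 2's expected payoff is 12·3/5 + 2·2/5 = 8.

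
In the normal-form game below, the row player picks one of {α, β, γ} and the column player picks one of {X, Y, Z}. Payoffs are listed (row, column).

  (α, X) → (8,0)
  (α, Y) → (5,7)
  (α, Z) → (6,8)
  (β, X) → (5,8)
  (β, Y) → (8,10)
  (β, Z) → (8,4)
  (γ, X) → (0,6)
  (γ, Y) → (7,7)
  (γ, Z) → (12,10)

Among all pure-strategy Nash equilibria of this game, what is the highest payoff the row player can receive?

12

(β, Y) is a pure NE (the row player: 8 ≥ 7; the column player: 10 ≥ 8). The row player gets 8.
(γ, Z) is a pure NE (the row player: 12 ≥ 8; the column player: 10 ≥ 7). The row player gets 12.
Every other cell has a profitable deviation for at least one player. Highest of {8, 12} is 12.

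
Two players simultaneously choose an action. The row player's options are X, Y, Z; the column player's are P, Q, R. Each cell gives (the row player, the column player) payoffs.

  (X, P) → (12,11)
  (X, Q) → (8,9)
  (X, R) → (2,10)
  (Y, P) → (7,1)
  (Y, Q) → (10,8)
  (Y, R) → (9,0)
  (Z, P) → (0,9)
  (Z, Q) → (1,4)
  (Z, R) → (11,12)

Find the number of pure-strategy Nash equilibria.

(X, P): the row player gets 12 (best alternative 7); the column player gets 11 (best alternative 10). Neither deviates — NE.
(Y, Q): the row player gets 10 (best alternative 8); the column player gets 8 (best alternative 1). Neither deviates — NE.
(Z, R): the row player gets 11 (best alternative 9); the column player gets 12 (best alternative 9). Neither deviates — NE.
(Y, R) is not a NE: the row player would switch to Z (11 > 9).
No other cell survives both best-response checks, so there are 3 pure NE.

3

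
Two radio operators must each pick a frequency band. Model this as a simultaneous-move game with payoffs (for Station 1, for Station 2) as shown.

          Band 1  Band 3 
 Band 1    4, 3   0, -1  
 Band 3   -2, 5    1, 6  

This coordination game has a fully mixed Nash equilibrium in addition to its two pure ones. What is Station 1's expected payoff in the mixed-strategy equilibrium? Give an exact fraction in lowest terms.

Station 2 mixes with probability q on Band 1, chosen so Station 1 is indifferent: 4q + 0(1−q) = (-2)q + 1(1−q) gives q = 1/7.
Station 1's expected payoff (from either row, since indifferent) is 4·1/7 + 0·6/7 = 4/7.

4/7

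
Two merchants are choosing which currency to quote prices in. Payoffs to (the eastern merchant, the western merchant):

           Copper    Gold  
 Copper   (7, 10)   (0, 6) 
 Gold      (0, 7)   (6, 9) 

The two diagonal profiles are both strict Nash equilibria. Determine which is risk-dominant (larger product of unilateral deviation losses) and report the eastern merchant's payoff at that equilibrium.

7

At both Copper: the eastern merchant loses 7 − 0 = 7 by deviating; the western merchant loses 10 − 6 = 4. Product = 7·4 = 28.
At both Gold: the eastern merchant loses 6 − 0 = 6 by deviating; the western merchant loses 9 − 7 = 2. Product = 6·2 = 12.
28 > 12, so both Copper is risk-dominant. The eastern merchant's payoff there is 7.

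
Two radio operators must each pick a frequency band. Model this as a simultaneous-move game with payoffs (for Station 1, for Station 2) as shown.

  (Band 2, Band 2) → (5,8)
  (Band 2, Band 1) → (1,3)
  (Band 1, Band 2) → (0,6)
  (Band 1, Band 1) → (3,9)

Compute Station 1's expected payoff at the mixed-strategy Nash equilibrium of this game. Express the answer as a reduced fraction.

15/7

Station 2 mixes with probability q on Band 2, chosen so Station 1 is indifferent: 5q + 1(1−q) = 0q + 3(1−q) gives q = 2/7.
Station 1's expected payoff (from either row, since indifferent) is 5·2/7 + 1·5/7 = 15/7.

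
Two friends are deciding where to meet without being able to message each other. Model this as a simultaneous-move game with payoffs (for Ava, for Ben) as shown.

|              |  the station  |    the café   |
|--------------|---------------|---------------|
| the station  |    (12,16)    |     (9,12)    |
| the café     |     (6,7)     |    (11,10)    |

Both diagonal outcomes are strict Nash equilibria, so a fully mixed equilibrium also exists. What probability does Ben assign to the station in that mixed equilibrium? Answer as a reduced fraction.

1/4

Ben's mix q on the station must make Ava indifferent between the station and the café.
Ava's payoff from the station: 12q + 9(1−q). From the café: 6q + 11(1−q).
Set equal: 6q = 2(1−q) → q = 2/8 = 1/4.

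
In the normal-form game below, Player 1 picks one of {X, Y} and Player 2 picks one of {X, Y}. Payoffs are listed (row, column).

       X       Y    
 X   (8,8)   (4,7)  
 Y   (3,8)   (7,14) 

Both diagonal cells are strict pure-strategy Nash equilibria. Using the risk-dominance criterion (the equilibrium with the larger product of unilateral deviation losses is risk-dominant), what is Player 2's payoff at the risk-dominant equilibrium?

At both X: Player 1 loses 8 − 3 = 5 by deviating; Player 2 loses 8 − 7 = 1. Product = 5·1 = 5.
At both Y: Player 1 loses 7 − 4 = 3 by deviating; Player 2 loses 14 − 8 = 6. Product = 3·6 = 18.
18 > 5, so both Y is risk-dominant. Player 2's payoff there is 14.

14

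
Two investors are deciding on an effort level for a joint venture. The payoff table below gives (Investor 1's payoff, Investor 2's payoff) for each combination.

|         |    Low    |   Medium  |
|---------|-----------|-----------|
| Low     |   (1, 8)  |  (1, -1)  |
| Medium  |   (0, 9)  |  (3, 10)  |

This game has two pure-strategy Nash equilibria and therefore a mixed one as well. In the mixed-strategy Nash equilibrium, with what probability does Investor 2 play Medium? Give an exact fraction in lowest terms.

1/3

Investor 2's mix q on Low must make Investor 1 indifferent between Low and Medium.
Investor 1's payoff from Low: 1q + 1(1−q). From Medium: 0q + 3(1−q).
Set equal: 1q = 2(1−q) → q = 2/3.
Probability on Medium is 1 − 2/3 = 1/3.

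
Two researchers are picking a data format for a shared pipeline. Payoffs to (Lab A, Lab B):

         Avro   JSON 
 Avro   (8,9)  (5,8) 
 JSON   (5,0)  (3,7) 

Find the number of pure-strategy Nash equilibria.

1

Both Avro: Lab A gets 8 (best alternative 5); Lab B gets 9 (best alternative 8). Neither deviates — NE.
Both JSON is not a NE: Lab A would switch to Avro (5 > 3).
No other cell survives both best-response checks, so there is 1 pure NE.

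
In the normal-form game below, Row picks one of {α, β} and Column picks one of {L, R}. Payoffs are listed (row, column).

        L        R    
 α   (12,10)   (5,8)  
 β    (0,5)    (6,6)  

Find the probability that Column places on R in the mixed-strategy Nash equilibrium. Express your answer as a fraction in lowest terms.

Column's mix q on L must make Row indifferent between α and β.
Row's payoff from α: 12q + 5(1−q). From β: 0q + 6(1−q).
Set equal: 12q = 1(1−q) → q = 1/13.
Probability on R is 1 − 1/13 = 12/13.

12/13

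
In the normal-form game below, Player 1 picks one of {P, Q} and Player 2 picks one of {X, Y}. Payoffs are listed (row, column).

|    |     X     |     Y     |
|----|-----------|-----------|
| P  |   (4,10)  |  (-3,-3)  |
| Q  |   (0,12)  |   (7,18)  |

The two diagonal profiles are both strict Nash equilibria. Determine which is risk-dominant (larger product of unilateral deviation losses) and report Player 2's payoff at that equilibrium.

At (P, X): Player 1 loses 4 − 0 = 4 by deviating; Player 2 loses 10 − (-3) = 13. Product = 4·13 = 52.
At (Q, Y): Player 1 loses 7 − (-3) = 10 by deviating; Player 2 loses 18 − 12 = 6. Product = 10·6 = 60.
60 > 52, so (Q, Y) is risk-dominant. Player 2's payoff there is 18.

18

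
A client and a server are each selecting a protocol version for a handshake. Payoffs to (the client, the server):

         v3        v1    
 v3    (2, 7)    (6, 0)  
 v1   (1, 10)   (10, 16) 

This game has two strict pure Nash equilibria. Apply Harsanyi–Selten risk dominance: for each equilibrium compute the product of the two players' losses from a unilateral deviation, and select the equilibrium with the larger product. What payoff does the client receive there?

At both v3: the client loses 2 − 1 = 1 by deviating; the server loses 7 − 0 = 7. Product = 1·7 = 7.
At both v1: the client loses 10 − 6 = 4 by deviating; the server loses 16 − 10 = 6. Product = 4·6 = 24.
24 > 7, so both v1 is risk-dominant. The client's payoff there is 10.

10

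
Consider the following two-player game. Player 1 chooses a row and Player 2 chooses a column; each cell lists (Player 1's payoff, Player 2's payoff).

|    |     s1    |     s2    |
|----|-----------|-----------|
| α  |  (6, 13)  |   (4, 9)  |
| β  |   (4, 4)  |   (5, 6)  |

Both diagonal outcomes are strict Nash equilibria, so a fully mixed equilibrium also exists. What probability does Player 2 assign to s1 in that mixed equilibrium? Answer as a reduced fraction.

Player 2's mix q on s1 must make Player 1 indifferent between α and β.
Player 1's payoff from α: 6q + 4(1−q). From β: 4q + 5(1−q).
Set equal: 2q = 1(1−q) → q = 1/3.

1/3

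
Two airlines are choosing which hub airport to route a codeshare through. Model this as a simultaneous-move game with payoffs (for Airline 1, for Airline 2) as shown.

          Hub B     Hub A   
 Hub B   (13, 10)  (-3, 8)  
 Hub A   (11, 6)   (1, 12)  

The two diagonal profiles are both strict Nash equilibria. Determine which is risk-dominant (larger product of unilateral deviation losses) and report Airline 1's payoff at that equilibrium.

At both Hub B: Airline 1 loses 13 − 11 = 2 by deviating; Airline 2 loses 10 − 8 = 2. Product = 2·2 = 4.
At both Hub A: Airline 1 loses 1 − (-3) = 4 by deviating; Airline 2 loses 12 − 6 = 6. Product = 4·6 = 24.
24 > 4, so both Hub A is risk-dominant. Airline 1's payoff there is 1.

1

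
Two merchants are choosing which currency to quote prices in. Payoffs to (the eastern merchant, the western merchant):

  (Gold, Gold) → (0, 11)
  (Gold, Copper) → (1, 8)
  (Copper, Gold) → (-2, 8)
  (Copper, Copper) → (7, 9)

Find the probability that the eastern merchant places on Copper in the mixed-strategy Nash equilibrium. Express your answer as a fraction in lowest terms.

The eastern merchant's mix p on Gold must make the western merchant indifferent between Gold and Copper.
The western merchant's payoff from Gold: 11p + 8(1−p). From Copper: 8p + 9(1−p).
Set equal: 3p = 1(1−p) → p = 1/4.
Probability on Copper is 1 − 1/4 = 3/4.

3/4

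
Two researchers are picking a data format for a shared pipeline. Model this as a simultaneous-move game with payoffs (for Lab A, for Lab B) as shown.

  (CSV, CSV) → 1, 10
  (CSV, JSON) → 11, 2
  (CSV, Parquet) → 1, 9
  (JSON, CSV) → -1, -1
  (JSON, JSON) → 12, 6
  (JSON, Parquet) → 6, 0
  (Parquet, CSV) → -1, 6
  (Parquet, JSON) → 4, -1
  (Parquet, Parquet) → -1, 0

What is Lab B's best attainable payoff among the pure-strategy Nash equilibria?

10

Both CSV is a pure NE (Lab A: 1 ≥ -1; Lab B: 10 ≥ 9). Lab B gets 10.
Both JSON is a pure NE (Lab A: 12 ≥ 11; Lab B: 6 ≥ 0). Lab B gets 6.
Every other cell has a profitable deviation for at least one player. Highest of {10, 6} is 10.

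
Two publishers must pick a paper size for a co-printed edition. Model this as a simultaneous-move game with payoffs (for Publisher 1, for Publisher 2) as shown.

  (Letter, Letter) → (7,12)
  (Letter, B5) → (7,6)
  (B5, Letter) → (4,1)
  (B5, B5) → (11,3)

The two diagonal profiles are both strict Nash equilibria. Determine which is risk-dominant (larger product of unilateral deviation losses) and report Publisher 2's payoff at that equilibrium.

12

At both Letter: Publisher 1 loses 7 − 4 = 3 by deviating; Publisher 2 loses 12 − 6 = 6. Product = 3·6 = 18.
At both B5: Publisher 1 loses 11 − 7 = 4 by deviating; Publisher 2 loses 3 − 1 = 2. Product = 4·2 = 8.
18 > 8, so both Letter is risk-dominant. Publisher 2's payoff there is 12.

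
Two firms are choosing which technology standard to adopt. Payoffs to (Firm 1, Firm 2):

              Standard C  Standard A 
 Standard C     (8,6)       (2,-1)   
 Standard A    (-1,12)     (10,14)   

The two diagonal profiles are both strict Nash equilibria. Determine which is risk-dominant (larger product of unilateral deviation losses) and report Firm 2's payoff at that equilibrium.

At both Standard C: Firm 1 loses 8 − (-1) = 9 by deviating; Firm 2 loses 6 − (-1) = 7. Product = 9·7 = 63.
At both Standard A: Firm 1 loses 10 − 2 = 8 by deviating; Firm 2 loses 14 − 12 = 2. Product = 8·2 = 16.
63 > 16, so both Standard C is risk-dominant. Firm 2's payoff there is 6.

6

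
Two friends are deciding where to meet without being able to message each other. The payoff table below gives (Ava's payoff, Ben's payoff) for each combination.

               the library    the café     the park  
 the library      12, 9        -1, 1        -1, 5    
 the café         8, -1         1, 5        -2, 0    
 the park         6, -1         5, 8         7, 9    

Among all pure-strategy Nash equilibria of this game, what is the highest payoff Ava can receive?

Both the library is a pure NE (Ava: 12 ≥ 8; Ben: 9 ≥ 5). Ava gets 12.
Both the park is a pure NE (Ava: 7 ≥ -1; Ben: 9 ≥ 8). Ava gets 7.
Every other cell has a profitable deviation for at least one player. Highest of {12, 7} is 12.

12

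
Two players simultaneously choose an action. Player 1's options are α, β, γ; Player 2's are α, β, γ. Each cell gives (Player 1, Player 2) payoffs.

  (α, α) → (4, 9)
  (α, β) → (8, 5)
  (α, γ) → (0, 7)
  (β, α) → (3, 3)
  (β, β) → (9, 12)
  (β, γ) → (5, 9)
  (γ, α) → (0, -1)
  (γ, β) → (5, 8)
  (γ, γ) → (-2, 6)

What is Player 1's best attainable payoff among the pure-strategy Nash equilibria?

Both α is a pure NE (Player 1: 4 ≥ 3; Player 2: 9 ≥ 7). Player 1 gets 4.
Both β is a pure NE (Player 1: 9 ≥ 8; Player 2: 12 ≥ 9). Player 1 gets 9.
Every other cell has a profitable deviation for at least one player. Highest of {4, 9} is 9.

9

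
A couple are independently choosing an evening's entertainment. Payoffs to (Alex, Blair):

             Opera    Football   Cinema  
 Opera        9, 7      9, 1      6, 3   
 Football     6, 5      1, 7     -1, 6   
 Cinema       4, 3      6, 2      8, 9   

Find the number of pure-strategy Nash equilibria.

Both Opera: Alex gets 9 (best alternative 6); Blair gets 7 (best alternative 3). Neither deviates — NE.
Both Cinema: Alex gets 8 (best alternative 6); Blair gets 9 (best alternative 3). Neither deviates — NE.
Both Football is not a NE: Alex would switch to Opera (9 > 1).
No other cell survives both best-response checks, so there are 2 pure NE.

2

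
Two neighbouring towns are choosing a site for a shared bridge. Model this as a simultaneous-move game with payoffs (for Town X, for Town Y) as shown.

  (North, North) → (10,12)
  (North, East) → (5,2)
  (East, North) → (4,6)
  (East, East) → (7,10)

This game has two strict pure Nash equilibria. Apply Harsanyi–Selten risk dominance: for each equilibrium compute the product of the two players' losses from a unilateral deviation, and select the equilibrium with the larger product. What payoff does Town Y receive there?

12

At both North: Town X loses 10 − 4 = 6 by deviating; Town Y loses 12 − 2 = 10. Product = 6·10 = 60.
At both East: Town X loses 7 − 5 = 2 by deviating; Town Y loses 10 − 6 = 4. Product = 2·4 = 8.
60 > 8, so both North is risk-dominant. Town Y's payoff there is 12.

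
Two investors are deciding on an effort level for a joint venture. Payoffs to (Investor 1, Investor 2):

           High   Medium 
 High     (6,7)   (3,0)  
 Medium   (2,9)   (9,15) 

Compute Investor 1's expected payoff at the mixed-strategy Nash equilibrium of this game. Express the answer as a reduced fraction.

Investor 2 mixes with probability q on High, chosen so Investor 1 is indifferent: 6q + 3(1−q) = 2q + 9(1−q) gives q = 3/5.
Investor 1's expected payoff (from either row, since indifferent) is 6·3/5 + 3·2/5 = 24/5.

24/5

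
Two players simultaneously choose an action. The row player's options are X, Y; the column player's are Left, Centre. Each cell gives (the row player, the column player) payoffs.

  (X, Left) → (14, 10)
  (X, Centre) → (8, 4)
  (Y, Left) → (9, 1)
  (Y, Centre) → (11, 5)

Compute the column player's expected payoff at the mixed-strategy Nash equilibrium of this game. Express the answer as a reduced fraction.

The row player mixes with probability p on X, chosen so the column player is indifferent: 10p + 1(1−p) = 4p + 5(1−p) gives p = 2/5.
The column player's expected payoff is 10·2/5 + 1·3/5 = 23/5.

23/5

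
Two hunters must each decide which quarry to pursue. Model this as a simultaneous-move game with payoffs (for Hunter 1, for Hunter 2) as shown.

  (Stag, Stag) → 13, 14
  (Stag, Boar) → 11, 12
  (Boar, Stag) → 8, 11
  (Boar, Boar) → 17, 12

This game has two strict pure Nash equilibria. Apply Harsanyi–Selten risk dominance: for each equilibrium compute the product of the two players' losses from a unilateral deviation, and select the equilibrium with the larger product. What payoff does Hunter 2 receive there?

14

At both Stag: Hunter 1 loses 13 − 8 = 5 by deviating; Hunter 2 loses 14 − 12 = 2. Product = 5·2 = 10.
At both Boar: Hunter 1 loses 17 − 11 = 6 by deviating; Hunter 2 loses 12 − 11 = 1. Product = 6·1 = 6.
10 > 6, so both Stag is risk-dominant. Hunter 2's payoff there is 14.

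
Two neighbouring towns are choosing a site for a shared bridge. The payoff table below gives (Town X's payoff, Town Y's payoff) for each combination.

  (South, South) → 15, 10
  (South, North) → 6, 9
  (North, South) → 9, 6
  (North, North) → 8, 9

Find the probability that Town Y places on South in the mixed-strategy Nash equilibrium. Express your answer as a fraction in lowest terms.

Town Y's mix q on South must make Town X indifferent between South and North.
Town X's payoff from South: 15q + 6(1−q). From North: 9q + 8(1−q).
Set equal: 6q = 2(1−q) → q = 2/8 = 1/4.

1/4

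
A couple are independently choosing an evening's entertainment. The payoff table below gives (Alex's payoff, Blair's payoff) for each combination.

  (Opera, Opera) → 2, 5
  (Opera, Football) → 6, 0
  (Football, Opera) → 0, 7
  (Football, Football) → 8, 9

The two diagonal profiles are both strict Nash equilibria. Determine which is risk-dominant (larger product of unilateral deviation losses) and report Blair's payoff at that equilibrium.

5

At both Opera: Alex loses 2 − 0 = 2 by deviating; Blair loses 5 − 0 = 5. Product = 2·5 = 10.
At both Football: Alex loses 8 − 6 = 2 by deviating; Blair loses 9 − 7 = 2. Product = 2·2 = 4.
10 > 4, so both Opera is risk-dominant. Blair's payoff there is 5.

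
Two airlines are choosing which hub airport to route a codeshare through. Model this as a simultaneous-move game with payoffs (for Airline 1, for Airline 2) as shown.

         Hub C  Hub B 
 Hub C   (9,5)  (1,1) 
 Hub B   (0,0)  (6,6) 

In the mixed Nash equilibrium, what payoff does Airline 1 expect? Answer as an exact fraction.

27/7

Airline 2 mixes with probability q on Hub C, chosen so Airline 1 is indifferent: 9q + 1(1−q) = 0q + 6(1−q) gives q = 5/14.
Airline 1's expected payoff (from either row, since indifferent) is 9·5/14 + 1·9/14 = 27/7.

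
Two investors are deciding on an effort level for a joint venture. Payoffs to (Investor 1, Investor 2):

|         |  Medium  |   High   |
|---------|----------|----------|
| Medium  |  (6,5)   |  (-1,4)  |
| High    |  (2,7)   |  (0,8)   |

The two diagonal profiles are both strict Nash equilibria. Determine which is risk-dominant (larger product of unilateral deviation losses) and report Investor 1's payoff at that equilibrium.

At both Medium: Investor 1 loses 6 − 2 = 4 by deviating; Investor 2 loses 5 − 4 = 1. Product = 4·1 = 4.
At both High: Investor 1 loses 0 − (-1) = 1 by deviating; Investor 2 loses 8 − 7 = 1. Product = 1·1 = 1.
4 > 1, so both Medium is risk-dominant. Investor 1's payoff there is 6.

6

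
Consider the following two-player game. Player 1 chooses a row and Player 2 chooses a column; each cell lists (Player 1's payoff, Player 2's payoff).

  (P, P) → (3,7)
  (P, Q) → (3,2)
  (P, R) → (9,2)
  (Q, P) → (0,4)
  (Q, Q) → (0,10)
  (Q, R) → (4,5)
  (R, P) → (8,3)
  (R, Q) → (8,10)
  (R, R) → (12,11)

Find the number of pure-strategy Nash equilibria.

1

Both R: Player 1 gets 12 (best alternative 9); Player 2 gets 11 (best alternative 10). Neither deviates — NE.
Both Q is not a NE: Player 1 would switch to R (8 > 0).
No other cell survives both best-response checks, so there is 1 pure NE.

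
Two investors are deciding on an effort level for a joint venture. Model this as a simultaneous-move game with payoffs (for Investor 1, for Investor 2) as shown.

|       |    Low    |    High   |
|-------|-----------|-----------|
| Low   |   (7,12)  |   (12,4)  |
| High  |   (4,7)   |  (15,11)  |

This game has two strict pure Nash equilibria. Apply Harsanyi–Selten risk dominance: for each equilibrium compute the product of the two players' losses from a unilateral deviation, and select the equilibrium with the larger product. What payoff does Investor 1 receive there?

7

At both Low: Investor 1 loses 7 − 4 = 3 by deviating; Investor 2 loses 12 − 4 = 8. Product = 3·8 = 24.
At both High: Investor 1 loses 15 − 12 = 3 by deviating; Investor 2 loses 11 − 7 = 4. Product = 3·4 = 12.
24 > 12, so both Low is risk-dominant. Investor 1's payoff there is 7.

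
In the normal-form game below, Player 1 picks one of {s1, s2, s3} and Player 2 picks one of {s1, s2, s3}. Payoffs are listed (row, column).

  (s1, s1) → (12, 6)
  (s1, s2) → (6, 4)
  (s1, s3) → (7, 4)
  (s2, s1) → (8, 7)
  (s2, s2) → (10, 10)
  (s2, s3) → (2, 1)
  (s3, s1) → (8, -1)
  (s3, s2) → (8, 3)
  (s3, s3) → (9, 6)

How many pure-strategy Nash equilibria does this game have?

Both s1: Player 1 gets 12 (best alternative 8); Player 2 gets 6 (best alternative 4). Neither deviates — NE.
Both s2: Player 1 gets 10 (best alternative 8); Player 2 gets 10 (best alternative 7). Neither deviates — NE.
Both s3: Player 1 gets 9 (best alternative 7); Player 2 gets 6 (best alternative 3). Neither deviates — NE.
(s1, s3) is not a NE: Player 1 would switch to s3 (9 > 7).
No other cell survives both best-response checks, so there are 3 pure NE.

3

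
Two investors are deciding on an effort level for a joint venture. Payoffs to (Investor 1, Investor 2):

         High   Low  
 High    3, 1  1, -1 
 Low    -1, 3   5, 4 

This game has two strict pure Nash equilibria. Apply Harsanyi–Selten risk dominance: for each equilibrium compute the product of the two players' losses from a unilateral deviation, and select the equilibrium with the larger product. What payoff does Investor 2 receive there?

1

At both High: Investor 1 loses 3 − (-1) = 4 by deviating; Investor 2 loses 1 − (-1) = 2. Product = 4·2 = 8.
At both Low: Investor 1 loses 5 − 1 = 4 by deviating; Investor 2 loses 4 − 3 = 1. Product = 4·1 = 4.
8 > 4, so both High is risk-dominant. Investor 2's payoff there is 1.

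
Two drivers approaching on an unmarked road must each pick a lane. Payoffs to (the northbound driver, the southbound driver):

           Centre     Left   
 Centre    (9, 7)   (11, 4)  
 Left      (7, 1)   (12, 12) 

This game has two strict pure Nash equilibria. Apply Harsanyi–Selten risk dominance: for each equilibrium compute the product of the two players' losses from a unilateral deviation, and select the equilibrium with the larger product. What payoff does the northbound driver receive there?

12

At both Centre: the northbound driver loses 9 − 7 = 2 by deviating; the southbound driver loses 7 − 4 = 3. Product = 2·3 = 6.
At both Left: the northbound driver loses 12 − 11 = 1 by deviating; the southbound driver loses 12 − 1 = 11. Product = 1·11 = 11.
11 > 6, so both Left is risk-dominant. The northbound driver's payoff there is 12.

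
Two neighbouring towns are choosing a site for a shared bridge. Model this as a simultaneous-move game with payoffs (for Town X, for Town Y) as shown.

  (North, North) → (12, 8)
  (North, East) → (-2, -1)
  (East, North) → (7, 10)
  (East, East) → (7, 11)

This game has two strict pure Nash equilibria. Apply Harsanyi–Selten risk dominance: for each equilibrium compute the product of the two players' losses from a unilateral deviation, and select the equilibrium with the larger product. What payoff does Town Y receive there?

8

At both North: Town X loses 12 − 7 = 5 by deviating; Town Y loses 8 − (-1) = 9. Product = 5·9 = 45.
At both East: Town X loses 7 − (-2) = 9 by deviating; Town Y loses 11 − 10 = 1. Product = 9·1 = 9.
45 > 9, so both North is risk-dominant. Town Y's payoff there is 8.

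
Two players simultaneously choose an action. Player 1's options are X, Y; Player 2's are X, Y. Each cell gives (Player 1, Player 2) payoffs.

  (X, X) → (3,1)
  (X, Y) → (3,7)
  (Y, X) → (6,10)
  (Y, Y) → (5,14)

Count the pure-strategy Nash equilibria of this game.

1

Both Y: Player 1 gets 5 (best alternative 3); Player 2 gets 14 (best alternative 10). Neither deviates — NE.
Both X is not a NE: Player 1 would switch to Y (6 > 3).
No other cell survives both best-response checks, so there is 1 pure NE.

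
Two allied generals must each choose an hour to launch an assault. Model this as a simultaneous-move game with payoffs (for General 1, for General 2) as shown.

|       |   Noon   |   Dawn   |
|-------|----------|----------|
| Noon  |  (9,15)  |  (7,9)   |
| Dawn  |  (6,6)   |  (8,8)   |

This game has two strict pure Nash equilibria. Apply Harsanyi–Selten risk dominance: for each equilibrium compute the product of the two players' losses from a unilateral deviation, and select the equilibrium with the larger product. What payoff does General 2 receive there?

15

At both Noon: General 1 loses 9 − 6 = 3 by deviating; General 2 loses 15 − 9 = 6. Product = 3·6 = 18.
At both Dawn: General 1 loses 8 − 7 = 1 by deviating; General 2 loses 8 − 6 = 2. Product = 1·2 = 2.
18 > 2, so both Noon is risk-dominant. General 2's payoff there is 15.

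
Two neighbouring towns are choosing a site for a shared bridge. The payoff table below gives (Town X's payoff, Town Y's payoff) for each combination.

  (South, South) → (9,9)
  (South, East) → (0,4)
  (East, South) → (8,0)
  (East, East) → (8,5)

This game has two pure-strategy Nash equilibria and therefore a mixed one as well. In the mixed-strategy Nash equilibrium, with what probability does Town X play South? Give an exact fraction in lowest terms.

1/2

Town X's mix p on South must make Town Y indifferent between South and East.
Town Y's payoff from South: 9p + 0(1−p). From East: 4p + 5(1−p).
Set equal: 5p = 5(1−p) → p = 5/10 = 1/2.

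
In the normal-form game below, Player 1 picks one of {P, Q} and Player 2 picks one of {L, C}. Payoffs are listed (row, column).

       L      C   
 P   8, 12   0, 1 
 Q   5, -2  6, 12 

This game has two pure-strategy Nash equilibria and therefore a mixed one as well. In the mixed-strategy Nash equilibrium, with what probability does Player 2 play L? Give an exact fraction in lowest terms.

2/3

Player 2's mix q on L must make Player 1 indifferent between P and Q.
Player 1's payoff from P: 8q + 0(1−q). From Q: 5q + 6(1−q).
Set equal: 3q = 6(1−q) → q = 6/9 = 2/3.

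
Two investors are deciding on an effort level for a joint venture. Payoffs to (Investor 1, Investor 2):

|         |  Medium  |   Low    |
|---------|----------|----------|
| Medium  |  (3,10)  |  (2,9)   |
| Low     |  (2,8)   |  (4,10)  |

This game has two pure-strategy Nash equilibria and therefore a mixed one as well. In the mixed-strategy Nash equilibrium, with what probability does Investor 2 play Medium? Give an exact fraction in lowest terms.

2/3

Investor 2's mix q on Medium must make Investor 1 indifferent between Medium and Low.
Investor 1's payoff from Medium: 3q + 2(1−q). From Low: 2q + 4(1−q).
Set equal: 1q = 2(1−q) → q = 2/3.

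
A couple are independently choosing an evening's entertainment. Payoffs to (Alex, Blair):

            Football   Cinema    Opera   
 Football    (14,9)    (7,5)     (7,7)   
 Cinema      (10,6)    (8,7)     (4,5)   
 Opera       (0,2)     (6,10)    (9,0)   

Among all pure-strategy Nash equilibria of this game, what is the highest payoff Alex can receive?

Both Football is a pure NE (Alex: 14 ≥ 10; Blair: 9 ≥ 7). Alex gets 14.
Both Cinema is a pure NE (Alex: 8 ≥ 7; Blair: 7 ≥ 6). Alex gets 8.
Every other cell has a profitable deviation for at least one player. Highest of {14, 8} is 14.

14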